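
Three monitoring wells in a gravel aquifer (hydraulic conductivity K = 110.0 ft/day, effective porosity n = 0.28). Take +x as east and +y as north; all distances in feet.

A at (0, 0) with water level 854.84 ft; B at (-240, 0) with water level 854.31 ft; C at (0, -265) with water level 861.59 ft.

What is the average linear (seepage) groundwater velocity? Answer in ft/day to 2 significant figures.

10 ft/day

∂h/∂x = (854.31 − 854.84) / (-240 − 0) = +0.002208
∂h/∂y = (861.59 − 854.84) / (-265 − 0) = -0.02547
|∇h| = √(0.002208² + -0.02547²) = 0.02557
Seepage velocity v = K·i/n = 110.0 × 0.02557 / 0.28 = 10.05 ft/day.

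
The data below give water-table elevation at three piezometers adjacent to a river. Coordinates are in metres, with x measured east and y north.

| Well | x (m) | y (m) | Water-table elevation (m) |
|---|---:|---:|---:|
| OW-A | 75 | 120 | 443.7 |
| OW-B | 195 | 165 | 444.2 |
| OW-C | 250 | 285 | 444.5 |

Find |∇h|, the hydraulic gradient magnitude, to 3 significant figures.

Taking OW-A as reference: OW-B−OW-A = (120, 45, +0.5); OW-C−OW-A = (175, 165, +0.8).
Determinant of the coordinate differences = 120·165 − 175·45 = 11925.
∂h/∂x = [(+0.5)·165 − (+0.8)·45] / 11925 = +0.003899
∂h/∂y = [120·(+0.8) − 175·(+0.5)] / 11925 = +0.0007128
|∇h| = √(0.003899² + 0.0007128²) = 0.003964

0.00396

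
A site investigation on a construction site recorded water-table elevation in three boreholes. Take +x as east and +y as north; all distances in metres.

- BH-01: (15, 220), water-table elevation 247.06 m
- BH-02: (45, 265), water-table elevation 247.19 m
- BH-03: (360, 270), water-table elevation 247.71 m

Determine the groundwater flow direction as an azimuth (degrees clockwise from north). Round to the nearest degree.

With h = a·x + b·y + c and BH-01 as origin, the differences give:
  30·a + 45·b = +0.13
  345·a + 50·b = +0.65
Eliminate b (×50 and ×45, subtract): -14025·a = -22.750 → a = ∂h/∂x = +0.001622
Back-substitute: b = ∂h/∂y = +0.001807.
Flow direction (−∇h) has components (-0.001622 E, -0.001807 N).
Azimuth = atan2(E, N) = atan2(-0.001622, -0.001807) = 221.9° ≈ 222°.

222°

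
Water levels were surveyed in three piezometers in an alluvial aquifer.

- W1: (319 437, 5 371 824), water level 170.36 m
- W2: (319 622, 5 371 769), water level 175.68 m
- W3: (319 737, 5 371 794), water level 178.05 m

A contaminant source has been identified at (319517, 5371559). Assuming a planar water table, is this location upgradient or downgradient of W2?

upgradient

Differences from W1: to W2 (Δx, Δy, Δh) = (185, -55, +5.32); to W3 = (300, -30, +7.69).
Determinant of the coordinate differences = 185·(-30) − 300·(-55) = 10950.
∂h/∂x = [(+5.32)·(-30) − (+7.69)·(-55)] / 10950 = +0.02405
∂h/∂y = [185·(+7.69) − 300·(+5.32)] / 10950 = -0.01583
Head at (319517, 5371559) = 170.36 + (+0.02405)·(80) + (-0.01583)·(-265) = 176.48 m.
That is higher than the 175.68 m at W2, so the point is upgradient.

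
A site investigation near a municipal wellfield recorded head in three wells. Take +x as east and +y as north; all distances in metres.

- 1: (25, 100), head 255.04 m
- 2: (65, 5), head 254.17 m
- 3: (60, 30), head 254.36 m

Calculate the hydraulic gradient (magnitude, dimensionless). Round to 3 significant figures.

0.00938

Differences from 1: to 2 (Δx, Δy, Δh) = (40, -95, -0.87); to 3 = (35, -70, -0.68).
Determinant of the coordinate differences = 40·(-70) − 35·(-95) = 525.
∂h/∂x = [(-0.87)·(-70) − (-0.68)·(-95)] / 525 = -0.007048
∂h/∂y = [40·(-0.68) − 35·(-0.87)] / 525 = +0.006190
|∇h| = √(-0.007048² + 0.006190²) = 0.00938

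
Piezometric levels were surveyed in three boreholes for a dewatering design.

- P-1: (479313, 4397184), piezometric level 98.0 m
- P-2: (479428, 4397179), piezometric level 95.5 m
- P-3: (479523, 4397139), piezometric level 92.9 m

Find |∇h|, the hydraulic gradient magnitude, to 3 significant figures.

With h = a·x + b·y + c and P-1 as origin, the differences give:
  115·a + (-5)·b = -2.5
  210·a + (-45)·b = -5.1
Eliminate b (×(-45) and ×(-5), subtract): -4125·a = 87.00 → a = ∂h/∂x = -0.02109
Back-substitute: b = ∂h/∂y = +0.01491.
|∇h| = √(-0.02109² + 0.01491²) = 0.02583

0.0258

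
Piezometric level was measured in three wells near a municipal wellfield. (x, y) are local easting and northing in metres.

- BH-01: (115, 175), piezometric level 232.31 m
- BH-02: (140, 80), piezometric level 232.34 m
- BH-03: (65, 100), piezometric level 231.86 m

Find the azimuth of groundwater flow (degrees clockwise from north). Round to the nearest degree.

Three-point gradient (reference BH-01): Δ to BH-02 = (25, -95, +0.03), Δ to BH-03 = (-50, -75, -0.45).
∂h/∂x = +0.006792, ∂h/∂y = +0.001472 (det = -6625).
Flow direction (−∇h) has components (-0.006792 E, -0.001472 N).
Azimuth = atan2(E, N) = atan2(-0.006792, -0.001472) = 257.8° ≈ 258°.

258°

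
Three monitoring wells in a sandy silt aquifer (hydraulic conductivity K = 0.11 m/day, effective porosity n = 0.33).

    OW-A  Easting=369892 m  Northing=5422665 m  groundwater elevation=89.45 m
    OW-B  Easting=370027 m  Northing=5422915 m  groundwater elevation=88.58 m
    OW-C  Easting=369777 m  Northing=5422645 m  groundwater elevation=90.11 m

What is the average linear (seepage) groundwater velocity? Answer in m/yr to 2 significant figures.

Differences from OW-A: to OW-B (Δx, Δy, Δh) = (135, 250, -0.87); to OW-C = (-115, -20, +0.66).
Determinant of the coordinate differences = 135·(-20) − (-115)·250 = 26050.
∂h/∂x = [(-0.87)·(-20) − (+0.66)·250] / 26050 = -0.005666
∂h/∂y = [135·(+0.66) − (-115)·(-0.87)] / 26050 = -0.0004203
|∇h| = √(-0.005666² + -0.0004203²) = 0.005682
Seepage velocity v = K·i/n = 0.11 × 0.005682 / 0.33 = 0.001894 m/day = 0.6918 m/yr.

0.69 m/yr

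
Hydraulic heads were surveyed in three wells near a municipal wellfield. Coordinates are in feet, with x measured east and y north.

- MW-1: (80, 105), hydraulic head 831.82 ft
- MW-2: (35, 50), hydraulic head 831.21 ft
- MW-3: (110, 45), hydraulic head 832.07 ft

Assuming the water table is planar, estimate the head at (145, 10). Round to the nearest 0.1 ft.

Taking MW-1 as reference: MW-2−MW-1 = (-45, -55, -0.61); MW-3−MW-1 = (30, -60, +0.25).
Solve a·Δx + b·Δy = Δh: det = (-45)·(-60) − 30·(-55) = 4350.
∂h/∂x = [(-0.61)·(-60) − (+0.25)·(-55)] / 4350 = +0.01157
∂h/∂y = [(-45)·(+0.25) − 30·(-0.61)] / 4350 = +0.001621
h(145, 10) = 831.82 + (+0.01157)·(65) + (+0.001621)·(-95) = 831.82 +0.752 -0.154 = 832.418 ft.

832.4 ft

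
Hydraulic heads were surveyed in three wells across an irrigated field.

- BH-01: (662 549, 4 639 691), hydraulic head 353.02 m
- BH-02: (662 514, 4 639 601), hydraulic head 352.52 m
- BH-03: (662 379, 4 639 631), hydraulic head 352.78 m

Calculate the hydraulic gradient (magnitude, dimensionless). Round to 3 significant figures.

0.00584

With h = a·x + b·y + c and BH-01 as origin, the differences give:
  (-35)·a + (-90)·b = -0.50
  (-170)·a + (-60)·b = -0.24
Eliminate b (×(-60) and ×(-90), subtract): -13200·a = 8.400 → a = ∂h/∂x = -0.0006364
Back-substitute: b = ∂h/∂y = +0.005803.
|∇h| = √(-0.0006364² + 0.005803²) = 0.005838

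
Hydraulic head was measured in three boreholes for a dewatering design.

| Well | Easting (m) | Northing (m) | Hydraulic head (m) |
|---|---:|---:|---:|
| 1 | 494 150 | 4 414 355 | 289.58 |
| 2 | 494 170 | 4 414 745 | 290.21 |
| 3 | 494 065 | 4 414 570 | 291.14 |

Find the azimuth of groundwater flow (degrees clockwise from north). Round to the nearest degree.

With h = a·x + b·y + c and 1 as origin, the differences give:
  20·a + 390·b = +0.63
  (-85)·a + 215·b = +1.56
Eliminate b (×215 and ×390, subtract): 37450·a = -472.950 → a = ∂h/∂x = -0.01263
Back-substitute: b = ∂h/∂y = +0.002263.
Flow direction (−∇h) has components (+0.01263 E, -0.002263 N).
Azimuth = atan2(E, N) = atan2(+0.01263, -0.002263) = 100.2° ≈ 100°.

100°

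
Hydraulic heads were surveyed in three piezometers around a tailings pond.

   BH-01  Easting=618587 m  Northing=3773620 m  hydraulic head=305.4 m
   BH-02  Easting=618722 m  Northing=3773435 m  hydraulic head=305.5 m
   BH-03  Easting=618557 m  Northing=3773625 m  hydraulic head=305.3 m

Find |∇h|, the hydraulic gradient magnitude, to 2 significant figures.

Three-point gradient (reference BH-01): Δ to BH-02 = (135, -185, +0.1), Δ to BH-03 = (-30, 5, -0.1).
∂h/∂x = +0.003692, ∂h/∂y = +0.002154 (det = -4875).
|∇h| = √(0.003692² + 0.002154²) = 0.004274

0.0043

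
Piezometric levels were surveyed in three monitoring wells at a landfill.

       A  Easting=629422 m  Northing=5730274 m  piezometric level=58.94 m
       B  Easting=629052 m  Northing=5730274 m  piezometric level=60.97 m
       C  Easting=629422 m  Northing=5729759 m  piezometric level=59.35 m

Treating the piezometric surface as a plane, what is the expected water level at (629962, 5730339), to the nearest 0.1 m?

∂h/∂x = (60.97 − 58.94) / (629052 − 629422) = -0.005486
∂h/∂y = (59.35 − 58.94) / (5729759 − 5730274) = -0.0007961
h(629962, 5730339) = 58.94 + (-0.005486)·(540) + (-0.0007961)·(65) = 58.94 -2.963 -0.052 = 55.926 m.

55.9 m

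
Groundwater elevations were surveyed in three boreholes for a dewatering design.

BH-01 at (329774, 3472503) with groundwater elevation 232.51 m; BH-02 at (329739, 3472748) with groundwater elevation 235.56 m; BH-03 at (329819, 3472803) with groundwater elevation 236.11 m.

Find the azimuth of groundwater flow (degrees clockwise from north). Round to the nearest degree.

173°

Three-point gradient (reference BH-01): Δ to BH-02 = (-35, 245, +3.05), Δ to BH-03 = (45, 300, +3.60).
∂h/∂x = -0.001533, ∂h/∂y = +0.01223 (det = -21525).
Flow direction (−∇h) has components (+0.001533 E, -0.01223 N).
Azimuth = atan2(E, N) = atan2(+0.001533, -0.01223) = 172.9° ≈ 173°.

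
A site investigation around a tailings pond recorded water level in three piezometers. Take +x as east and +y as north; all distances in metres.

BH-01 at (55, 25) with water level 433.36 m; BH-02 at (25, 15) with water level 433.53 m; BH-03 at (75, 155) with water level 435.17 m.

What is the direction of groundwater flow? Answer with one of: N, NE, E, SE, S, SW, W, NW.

SE

Taking BH-01 as reference: BH-02−BH-01 = (-30, -10, +0.17); BH-03−BH-01 = (20, 130, +1.81).
Solve a·Δx + b·Δy = Δh: det = (-30)·130 − 20·(-10) = -3700.
∂h/∂x = [(+0.17)·130 − (+1.81)·(-10)] / -3700 = -0.01086
∂h/∂y = [(-30)·(+1.81) − 20·(+0.17)] / -3700 = +0.01559
Flow = −∇h = (+0.01086 east, -0.01559 north), which points southeast.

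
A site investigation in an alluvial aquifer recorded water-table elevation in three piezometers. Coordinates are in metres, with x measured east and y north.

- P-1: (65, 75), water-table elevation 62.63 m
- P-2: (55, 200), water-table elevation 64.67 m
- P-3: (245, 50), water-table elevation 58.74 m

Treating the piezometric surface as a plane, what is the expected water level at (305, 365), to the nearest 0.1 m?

62.2 m

Three-point gradient (reference P-1): Δ to P-2 = (-10, 125, +2.04), Δ to P-3 = (180, -25, -3.89).
∂h/∂x = -0.01956, ∂h/∂y = +0.01476 (det = -22250).
h(305, 365) = 62.63 + (-0.01956)·(240) + (+0.01476)·(290) = 62.63 -4.695 +4.279 = 62.214 m.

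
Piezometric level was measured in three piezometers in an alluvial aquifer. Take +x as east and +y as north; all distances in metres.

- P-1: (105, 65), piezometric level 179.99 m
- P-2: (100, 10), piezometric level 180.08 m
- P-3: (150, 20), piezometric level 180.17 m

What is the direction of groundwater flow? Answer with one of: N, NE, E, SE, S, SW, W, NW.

NW

Taking P-1 as reference: P-2−P-1 = (-5, -55, +0.09); P-3−P-1 = (45, -45, +0.18).
Determinant of the coordinate differences = (-5)·(-45) − 45·(-55) = 2700.
∂h/∂x = [(+0.09)·(-45) − (+0.18)·(-55)] / 2700 = +0.002167
∂h/∂y = [(-5)·(+0.18) − 45·(+0.09)] / 2700 = -0.001833
Flow = −∇h = (-0.002167 east, +0.001833 north), which points northwest.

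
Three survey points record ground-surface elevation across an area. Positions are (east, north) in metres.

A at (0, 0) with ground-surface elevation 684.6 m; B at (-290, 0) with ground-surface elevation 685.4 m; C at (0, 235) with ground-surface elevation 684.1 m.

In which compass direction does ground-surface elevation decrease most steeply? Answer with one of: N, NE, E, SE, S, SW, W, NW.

∂z/∂x = (685.4 − 684.6) / (-290 − 0) = -0.002759
∂z/∂y = (684.1 − 684.6) / (235 − 0) = -0.002128
Steepest decrease is along −∇f = (+0.002759 E, +0.002128 N) → northeast.

NE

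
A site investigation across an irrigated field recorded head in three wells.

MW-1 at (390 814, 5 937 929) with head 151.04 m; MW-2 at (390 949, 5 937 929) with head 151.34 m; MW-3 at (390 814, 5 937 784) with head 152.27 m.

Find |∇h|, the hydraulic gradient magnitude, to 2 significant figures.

∂h/∂x = (151.34 − 151.04) / (390949 − 390814) = +0.002222
∂h/∂y = (152.27 − 151.04) / (5937784 − 5937929) = -0.008483
|∇h| = √(0.002222² + -0.008483²) = 0.008769

0.0088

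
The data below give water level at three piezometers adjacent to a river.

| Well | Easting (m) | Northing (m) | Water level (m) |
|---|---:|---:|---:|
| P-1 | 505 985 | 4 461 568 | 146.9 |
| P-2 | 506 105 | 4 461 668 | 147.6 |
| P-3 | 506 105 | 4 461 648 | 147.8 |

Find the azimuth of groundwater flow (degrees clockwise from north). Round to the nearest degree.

305°

Differences from P-1: to P-2 (Δx, Δy, Δh) = (120, 100, +0.7); to P-3 = (120, 80, +0.9).
Solve a·Δx + b·Δy = Δh: det = 120·80 − 120·100 = -2400.
∂h/∂x = [(+0.7)·80 − (+0.9)·100] / -2400 = +0.01417
∂h/∂y = [120·(+0.9) − 120·(+0.7)] / -2400 = -0.01000
Flow direction (−∇h) has components (-0.01417 E, +0.01000 N).
Azimuth = atan2(E, N) = atan2(-0.01417, +0.01000) = 305.2° ≈ 305°.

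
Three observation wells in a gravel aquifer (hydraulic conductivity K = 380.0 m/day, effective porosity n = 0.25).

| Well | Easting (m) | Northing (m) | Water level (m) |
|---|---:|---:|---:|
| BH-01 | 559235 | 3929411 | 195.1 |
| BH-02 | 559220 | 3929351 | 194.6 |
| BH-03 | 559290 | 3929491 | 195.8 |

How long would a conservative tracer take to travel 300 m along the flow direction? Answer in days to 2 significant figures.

With h = a·x + b·y + c and BH-01 as origin, the differences give:
  (-15)·a + (-60)·b = -0.5
  55·a + 80·b = +0.7
Eliminate b (×80 and ×(-60), subtract): 2100·a = 2.00 → a = ∂h/∂x = +0.0009524
Back-substitute: b = ∂h/∂y = +0.008095.
|∇h| = √(0.0009524² + 0.008095²) = 0.008151
Seepage velocity v = K·i/n = 380.0 × 0.008151 / 0.25 = 12.39 m/day.
t = 300 / 12.39 = 24.21 days.

24 days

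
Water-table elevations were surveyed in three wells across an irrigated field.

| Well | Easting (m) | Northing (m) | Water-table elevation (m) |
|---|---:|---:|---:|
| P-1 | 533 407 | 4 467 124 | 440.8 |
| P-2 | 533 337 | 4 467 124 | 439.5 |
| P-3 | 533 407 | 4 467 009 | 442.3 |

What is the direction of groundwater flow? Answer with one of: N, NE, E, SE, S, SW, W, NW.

NW

∂h/∂x = (439.5 − 440.8) / (533337 − 533407) = +0.01857
∂h/∂y = (442.3 − 440.8) / (4467009 − 4467124) = -0.01304
Flow = −∇h = (-0.01857 east, +0.01304 north), which points northwest.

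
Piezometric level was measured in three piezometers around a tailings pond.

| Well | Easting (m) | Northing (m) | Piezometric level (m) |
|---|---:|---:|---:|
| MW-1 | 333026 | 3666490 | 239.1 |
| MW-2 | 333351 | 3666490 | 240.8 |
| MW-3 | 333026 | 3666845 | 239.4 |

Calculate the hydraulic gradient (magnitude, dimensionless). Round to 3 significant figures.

∂h/∂x = (240.8 − 239.1) / (333351 − 333026) = +0.005231
∂h/∂y = (239.4 − 239.1) / (3666845 − 3666490) = +0.0008451
|∇h| = √(0.005231² + 0.0008451²) = 0.005299

0.00530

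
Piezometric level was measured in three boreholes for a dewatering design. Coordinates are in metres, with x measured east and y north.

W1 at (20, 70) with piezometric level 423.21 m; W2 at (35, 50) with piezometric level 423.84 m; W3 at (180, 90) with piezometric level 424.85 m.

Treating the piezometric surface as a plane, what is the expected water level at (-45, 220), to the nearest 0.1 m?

Taking W1 as reference: W2−W1 = (15, -20, +0.63); W3−W1 = (160, 20, +1.64).
Solve a·Δx + b·Δy = Δh: det = 15·20 − 160·(-20) = 3500.
∂h/∂x = [(+0.63)·20 − (+1.64)·(-20)] / 3500 = +0.01297
∂h/∂y = [15·(+1.64) − 160·(+0.63)] / 3500 = -0.02177
h(-45, 220) = 423.21 + (+0.01297)·(-65) + (-0.02177)·(150) = 423.21 -0.843 -3.266 = 419.101 m.

419.1 m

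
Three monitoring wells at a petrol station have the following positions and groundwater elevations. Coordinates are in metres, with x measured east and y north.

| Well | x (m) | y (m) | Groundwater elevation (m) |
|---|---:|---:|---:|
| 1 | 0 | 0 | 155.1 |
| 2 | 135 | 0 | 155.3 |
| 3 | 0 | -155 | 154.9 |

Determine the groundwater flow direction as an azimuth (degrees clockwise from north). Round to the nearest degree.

∂h/∂x = (155.3 − 155.1) / (135 − 0) = +0.001481
∂h/∂y = (154.9 − 155.1) / (-155 − 0) = +0.001290
Flow direction (−∇h) has components (-0.001481 E, -0.001290 N).
Azimuth = atan2(E, N) = atan2(-0.001481, -0.001290) = 228.9° ≈ 229°.

229°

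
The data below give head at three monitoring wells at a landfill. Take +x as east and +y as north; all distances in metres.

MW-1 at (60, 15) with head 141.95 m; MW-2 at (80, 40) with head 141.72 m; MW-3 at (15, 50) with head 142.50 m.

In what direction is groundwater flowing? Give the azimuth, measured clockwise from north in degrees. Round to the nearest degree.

092°

Three-point gradient (reference MW-1): Δ to MW-2 = (20, 25, -0.23), Δ to MW-3 = (-45, 35, +0.55).
∂h/∂x = -0.01195, ∂h/∂y = +0.0003562 (det = 1825).
Flow direction (−∇h) has components (+0.01195 E, -0.0003562 N).
Azimuth = atan2(E, N) = atan2(+0.01195, -0.0003562) = 91.7° ≈ 092°.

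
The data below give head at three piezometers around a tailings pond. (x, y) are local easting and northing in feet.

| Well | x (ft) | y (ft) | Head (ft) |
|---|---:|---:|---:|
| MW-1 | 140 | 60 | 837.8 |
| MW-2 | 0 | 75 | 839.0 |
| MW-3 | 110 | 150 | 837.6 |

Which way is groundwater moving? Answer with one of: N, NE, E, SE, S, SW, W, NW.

With h = a·x + b·y + c and MW-1 as origin, the differences give:
  (-140)·a + 15·b = +1.2
  (-30)·a + 90·b = -0.2
Eliminate b (×90 and ×15, subtract): -12150·a = 111.00 → a = ∂h/∂x = -0.009136
Back-substitute: b = ∂h/∂y = -0.005267.
Flow = −∇h = (+0.009136 east, +0.005267 north), which points northeast.

NE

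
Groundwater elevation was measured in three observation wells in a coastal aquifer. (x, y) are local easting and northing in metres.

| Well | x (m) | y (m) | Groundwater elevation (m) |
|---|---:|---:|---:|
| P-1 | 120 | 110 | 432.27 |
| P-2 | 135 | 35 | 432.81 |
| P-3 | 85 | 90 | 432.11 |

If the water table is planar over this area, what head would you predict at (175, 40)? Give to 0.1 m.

Differences from P-1: to P-2 (Δx, Δy, Δh) = (15, -75, +0.54); to P-3 = (-35, -20, -0.16).
Determinant of the coordinate differences = 15·(-20) − (-35)·(-75) = -2925.
∂h/∂x = [(+0.54)·(-20) − (-0.16)·(-75)] / -2925 = +0.007795
∂h/∂y = [15·(-0.16) − (-35)·(+0.54)] / -2925 = -0.005641
h(175, 40) = 432.27 + (+0.007795)·(55) + (-0.005641)·(-70) = 432.27 +0.429 +0.395 = 433.094 m.

433.1 m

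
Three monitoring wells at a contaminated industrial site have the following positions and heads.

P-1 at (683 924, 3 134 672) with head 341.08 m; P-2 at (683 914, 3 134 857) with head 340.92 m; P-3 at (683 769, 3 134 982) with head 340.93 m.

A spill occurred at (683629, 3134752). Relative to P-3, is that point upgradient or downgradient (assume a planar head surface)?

upgradient

With h = a·x + b·y + c and P-1 as origin, the differences give:
  (-10)·a + 185·b = -0.16
  (-155)·a + 310·b = -0.15
Eliminate b (×310 and ×185, subtract): 25575·a = -21.850 → a = ∂h/∂x = -0.0008543
Back-substitute: b = ∂h/∂y = -0.0009110.
Head at (683629, 3134752) = 341.08 + (-0.0008543)·(-295) + (-0.0009110)·(80) = 341.26 m.
That is higher than the 340.93 m at P-3, so the point is upgradient.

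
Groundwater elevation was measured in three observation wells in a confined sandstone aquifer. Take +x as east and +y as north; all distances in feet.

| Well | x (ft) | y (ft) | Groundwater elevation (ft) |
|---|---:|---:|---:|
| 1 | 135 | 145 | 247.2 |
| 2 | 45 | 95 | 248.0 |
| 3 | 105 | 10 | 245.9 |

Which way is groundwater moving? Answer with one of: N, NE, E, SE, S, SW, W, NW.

Three-point gradient (reference 1): Δ to 2 = (-90, -50, +0.8), Δ to 3 = (-30, -135, -1.3).
∂h/∂x = -0.01624, ∂h/∂y = +0.01324 (det = 10650).
Flow = −∇h = (+0.01624 east, -0.01324 north), which points southeast.

SE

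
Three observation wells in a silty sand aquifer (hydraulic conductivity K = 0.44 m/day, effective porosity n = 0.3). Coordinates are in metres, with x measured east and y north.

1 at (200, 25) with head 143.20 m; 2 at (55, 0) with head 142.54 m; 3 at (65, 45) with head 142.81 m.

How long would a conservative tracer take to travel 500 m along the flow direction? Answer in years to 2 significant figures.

Differences from 1: to 2 (Δx, Δy, Δh) = (-145, -25, -0.66); to 3 = (-135, 20, -0.39).
Determinant of the coordinate differences = (-145)·20 − (-135)·(-25) = -6275.
∂h/∂x = [(-0.66)·20 − (-0.39)·(-25)] / -6275 = +0.003657
∂h/∂y = [(-145)·(-0.39) − (-135)·(-0.66)] / -6275 = +0.005187
|∇h| = √(0.003657² + 0.005187²) = 0.006347
Seepage velocity v = K·i/n = 0.44 × 0.006347 / 0.3 = 0.009309 m/day.
t = 500 / 0.009309 = 5.371e+04 days = 147 years.

150 years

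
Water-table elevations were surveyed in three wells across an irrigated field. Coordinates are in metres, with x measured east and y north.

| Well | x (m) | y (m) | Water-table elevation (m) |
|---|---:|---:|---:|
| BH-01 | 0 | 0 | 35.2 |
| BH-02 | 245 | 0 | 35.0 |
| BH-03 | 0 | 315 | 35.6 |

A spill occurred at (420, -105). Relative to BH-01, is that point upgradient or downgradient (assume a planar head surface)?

downgradient

∂h/∂x = (35.0 − 35.2) / (245 − 0) = -0.0008163
∂h/∂y = (35.6 − 35.2) / (315 − 0) = +0.001270
Head at (420, -105) = 35.2 + (-0.0008163)·(420) + (+0.001270)·(-105) = 34.72 m.
That is lower than the 35.2 m at BH-01, so the point is downgradient.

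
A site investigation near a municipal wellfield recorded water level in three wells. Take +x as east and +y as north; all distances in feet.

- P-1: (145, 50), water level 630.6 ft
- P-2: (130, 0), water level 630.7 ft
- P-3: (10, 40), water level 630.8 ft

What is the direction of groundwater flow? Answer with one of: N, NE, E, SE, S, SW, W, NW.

NE

Differences from P-1: to P-2 (Δx, Δy, Δh) = (-15, -50, +0.1); to P-3 = (-135, -10, +0.2).
Solve a·Δx + b·Δy = Δh: det = (-15)·(-10) − (-135)·(-50) = -6600.
∂h/∂x = [(+0.1)·(-10) − (+0.2)·(-50)] / -6600 = -0.001364
∂h/∂y = [(-15)·(+0.2) − (-135)·(+0.1)] / -6600 = -0.001591
Flow = −∇h = (+0.001364 east, +0.001591 north), which points northeast.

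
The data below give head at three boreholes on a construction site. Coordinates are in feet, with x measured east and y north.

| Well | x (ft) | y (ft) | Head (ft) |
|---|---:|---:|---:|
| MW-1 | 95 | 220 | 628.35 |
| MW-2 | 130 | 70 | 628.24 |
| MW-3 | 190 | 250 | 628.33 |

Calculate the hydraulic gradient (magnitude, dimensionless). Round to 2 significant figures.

Differences from MW-1: to MW-2 (Δx, Δy, Δh) = (35, -150, -0.11); to MW-3 = (95, 30, -0.02).
Determinant of the coordinate differences = 35·30 − 95·(-150) = 15300.
∂h/∂x = [(-0.11)·30 − (-0.02)·(-150)] / 15300 = -0.0004118
∂h/∂y = [35·(-0.02) − 95·(-0.11)] / 15300 = +0.0006373
|∇h| = √(-0.0004118² + 0.0006373²) = 0.0007588

0.00076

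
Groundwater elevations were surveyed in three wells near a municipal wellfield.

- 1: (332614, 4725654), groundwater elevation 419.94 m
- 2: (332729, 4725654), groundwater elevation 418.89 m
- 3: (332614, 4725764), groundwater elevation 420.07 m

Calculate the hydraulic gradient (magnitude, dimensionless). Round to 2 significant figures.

∂h/∂x = (418.89 − 419.94) / (332729 − 332614) = -0.009130
∂h/∂y = (420.07 − 419.94) / (4725764 − 4725654) = +0.001182
|∇h| = √(-0.009130² + 0.001182²) = 0.009206

0.0092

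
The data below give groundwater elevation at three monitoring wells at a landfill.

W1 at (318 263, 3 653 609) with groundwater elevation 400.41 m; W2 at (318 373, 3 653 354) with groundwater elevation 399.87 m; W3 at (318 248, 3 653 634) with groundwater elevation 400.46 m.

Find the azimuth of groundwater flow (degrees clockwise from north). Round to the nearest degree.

196°

Differences from W1: to W2 (Δx, Δy, Δh) = (110, -255, -0.54); to W3 = (-15, 25, +0.05).
Determinant of the coordinate differences = 110·25 − (-15)·(-255) = -1075.
∂h/∂x = [(-0.54)·25 − (+0.05)·(-255)] / -1075 = +0.0006977
∂h/∂y = [110·(+0.05) − (-15)·(-0.54)] / -1075 = +0.002419
Flow direction (−∇h) has components (-0.0006977 E, -0.002419 N).
Azimuth = atan2(E, N) = atan2(-0.0006977, -0.002419) = 196.1° ≈ 196°.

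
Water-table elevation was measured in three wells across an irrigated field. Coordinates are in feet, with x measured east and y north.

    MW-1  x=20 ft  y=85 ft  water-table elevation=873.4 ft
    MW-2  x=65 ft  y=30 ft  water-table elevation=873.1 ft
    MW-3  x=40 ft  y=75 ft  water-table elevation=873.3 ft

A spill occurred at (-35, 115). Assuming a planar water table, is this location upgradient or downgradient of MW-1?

With h = a·x + b·y + c and MW-1 as origin, the differences give:
  45·a + (-55)·b = -0.3
  20·a + (-10)·b = -0.1
Eliminate b (×(-10) and ×(-55), subtract): 650·a = -2.50 → a = ∂h/∂x = -0.003846
Back-substitute: b = ∂h/∂y = +0.002308.
Head at (-35, 115) = 873.4 + (-0.003846)·(-55) + (+0.002308)·(30) = 873.68 ft.
That is higher than the 873.4 ft at MW-1, so the point is upgradient.

upgradient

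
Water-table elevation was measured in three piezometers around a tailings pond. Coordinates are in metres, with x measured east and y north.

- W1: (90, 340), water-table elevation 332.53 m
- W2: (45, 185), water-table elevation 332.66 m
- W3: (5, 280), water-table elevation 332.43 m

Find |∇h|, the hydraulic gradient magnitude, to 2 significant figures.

0.0027

With h = a·x + b·y + c and W1 as origin, the differences give:
  (-45)·a + (-155)·b = +0.13
  (-85)·a + (-60)·b = -0.10
Eliminate b (×(-60) and ×(-155), subtract): -10475·a = -23.300 → a = ∂h/∂x = +0.002224
Back-substitute: b = ∂h/∂y = -0.001484.
|∇h| = √(0.002224² + -0.001484²) = 0.002674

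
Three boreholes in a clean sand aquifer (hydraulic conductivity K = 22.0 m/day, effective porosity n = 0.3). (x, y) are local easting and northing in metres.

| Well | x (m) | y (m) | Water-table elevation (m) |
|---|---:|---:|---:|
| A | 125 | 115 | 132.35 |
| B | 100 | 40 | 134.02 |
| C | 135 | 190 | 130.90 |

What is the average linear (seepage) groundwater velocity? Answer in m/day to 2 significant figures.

1.7 m/day

With h = a·x + b·y + c and A as origin, the differences give:
  (-25)·a + (-75)·b = +1.67
  10·a + 75·b = -1.45
Eliminate b (×75 and ×(-75), subtract): -1125·a = 16.500 → a = ∂h/∂x = -0.01467
Back-substitute: b = ∂h/∂y = -0.01738.
|∇h| = √(-0.01467² + -0.01738²) = 0.02274
Seepage velocity v = K·i/n = 22.0 × 0.02274 / 0.3 = 1.668 m/day.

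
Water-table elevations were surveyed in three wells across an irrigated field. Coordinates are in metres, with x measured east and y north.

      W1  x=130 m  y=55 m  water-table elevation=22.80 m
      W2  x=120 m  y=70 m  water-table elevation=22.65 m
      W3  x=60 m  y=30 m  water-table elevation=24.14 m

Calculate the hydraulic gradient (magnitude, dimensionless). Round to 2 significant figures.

0.022

Differences from W1: to W2 (Δx, Δy, Δh) = (-10, 15, -0.15); to W3 = (-70, -25, +1.34).
Determinant of the coordinate differences = (-10)·(-25) − (-70)·15 = 1300.
∂h/∂x = [(-0.15)·(-25) − (+1.34)·15] / 1300 = -0.01258
∂h/∂y = [(-10)·(+1.34) − (-70)·(-0.15)] / 1300 = -0.01838
|∇h| = √(-0.01258² + -0.01838²) = 0.02227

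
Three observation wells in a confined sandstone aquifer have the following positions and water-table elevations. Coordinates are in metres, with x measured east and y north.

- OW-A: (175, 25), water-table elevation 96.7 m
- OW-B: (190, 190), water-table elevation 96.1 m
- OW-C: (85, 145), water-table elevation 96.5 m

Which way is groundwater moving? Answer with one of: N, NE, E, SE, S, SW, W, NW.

NE

Three-point gradient (reference OW-A): Δ to OW-B = (15, 165, -0.6), Δ to OW-C = (-90, 120, -0.2).
∂h/∂x = -0.002342, ∂h/∂y = -0.003423 (det = 16650).
Flow = −∇h = (+0.002342 east, +0.003423 north), which points northeast.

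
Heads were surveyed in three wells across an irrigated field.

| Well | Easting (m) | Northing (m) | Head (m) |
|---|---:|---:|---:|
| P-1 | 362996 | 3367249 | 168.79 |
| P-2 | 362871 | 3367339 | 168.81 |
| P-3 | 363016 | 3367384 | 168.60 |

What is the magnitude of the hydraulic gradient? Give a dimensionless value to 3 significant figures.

Three-point gradient (reference P-1): Δ to P-2 = (-125, 90, +0.02), Δ to P-3 = (20, 135, -0.19).
∂h/∂x = -0.001060, ∂h/∂y = -0.001250 (det = -18675).
|∇h| = √(-0.001060² + -0.001250²) = 0.001639

0.00164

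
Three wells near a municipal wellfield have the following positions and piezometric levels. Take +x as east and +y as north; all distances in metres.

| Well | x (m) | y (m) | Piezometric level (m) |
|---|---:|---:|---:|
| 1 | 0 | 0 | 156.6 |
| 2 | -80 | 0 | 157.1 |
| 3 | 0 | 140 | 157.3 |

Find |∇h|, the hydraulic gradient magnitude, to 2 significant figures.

∂h/∂x = (157.1 − 156.6) / (-80 − 0) = -0.006250
∂h/∂y = (157.3 − 156.6) / (140 − 0) = +0.005000
|∇h| = √(-0.006250² + 0.005000²) = 0.008004

0.0080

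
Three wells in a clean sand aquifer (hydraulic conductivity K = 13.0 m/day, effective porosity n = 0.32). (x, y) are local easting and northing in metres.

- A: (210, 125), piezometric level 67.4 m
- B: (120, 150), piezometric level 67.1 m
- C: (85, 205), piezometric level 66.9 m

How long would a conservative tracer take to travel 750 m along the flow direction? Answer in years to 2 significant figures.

Taking A as reference: B−A = (-90, 25, -0.3); C−A = (-125, 80, -0.5).
Solve a·Δx + b·Δy = Δh: det = (-90)·80 − (-125)·25 = -4075.
∂h/∂x = [(-0.3)·80 − (-0.5)·25] / -4075 = +0.002822
∂h/∂y = [(-90)·(-0.5) − (-125)·(-0.3)] / -4075 = -0.001840
|∇h| = √(0.002822² + -0.001840²) = 0.003369
Seepage velocity v = K·i/n = 13.0 × 0.003369 / 0.32 = 0.1369 m/day.
t = 750 / 0.1369 = 5478 days = 15 years.

15 years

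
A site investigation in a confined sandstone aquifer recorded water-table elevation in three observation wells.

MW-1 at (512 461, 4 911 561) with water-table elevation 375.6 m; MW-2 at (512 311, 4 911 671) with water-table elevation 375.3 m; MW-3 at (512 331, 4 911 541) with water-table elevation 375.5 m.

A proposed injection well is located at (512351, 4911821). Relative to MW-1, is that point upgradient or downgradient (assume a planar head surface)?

downgradient

Differences from MW-1: to MW-2 (Δx, Δy, Δh) = (-150, 110, -0.3); to MW-3 = (-130, -20, -0.1).
Determinant of the coordinate differences = (-150)·(-20) − (-130)·110 = 17300.
∂h/∂x = [(-0.3)·(-20) − (-0.1)·110] / 17300 = +0.0009827
∂h/∂y = [(-150)·(-0.1) − (-130)·(-0.3)] / 17300 = -0.001387
Head at (512351, 4911821) = 375.6 + (+0.0009827)·(-110) + (-0.001387)·(260) = 375.13 m.
That is lower than the 375.6 m at MW-1, so the point is downgradient.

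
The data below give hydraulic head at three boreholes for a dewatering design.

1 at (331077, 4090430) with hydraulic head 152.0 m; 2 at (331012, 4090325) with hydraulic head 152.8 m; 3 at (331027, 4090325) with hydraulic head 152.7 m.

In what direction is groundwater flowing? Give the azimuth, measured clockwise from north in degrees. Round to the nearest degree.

062°

Taking 1 as reference: 2−1 = (-65, -105, +0.8); 3−1 = (-50, -105, +0.7).
Solve a·Δx + b·Δy = Δh: det = (-65)·(-105) − (-50)·(-105) = 1575.
∂h/∂x = [(+0.8)·(-105) − (+0.7)·(-105)] / 1575 = -0.006667
∂h/∂y = [(-65)·(+0.7) − (-50)·(+0.8)] / 1575 = -0.003492
Flow direction (−∇h) has components (+0.006667 E, +0.003492 N).
Azimuth = atan2(E, N) = atan2(+0.006667, +0.003492) = 62.4° ≈ 062°.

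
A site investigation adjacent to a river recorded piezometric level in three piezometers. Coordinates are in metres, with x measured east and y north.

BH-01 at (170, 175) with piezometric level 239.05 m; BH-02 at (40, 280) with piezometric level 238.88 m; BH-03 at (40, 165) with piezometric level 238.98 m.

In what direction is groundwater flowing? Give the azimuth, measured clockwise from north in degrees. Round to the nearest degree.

Taking BH-01 as reference: BH-02−BH-01 = (-130, 105, -0.17); BH-03−BH-01 = (-130, -10, -0.07).
Determinant of the coordinate differences = (-130)·(-10) − (-130)·105 = 14950.
∂h/∂x = [(-0.17)·(-10) − (-0.07)·105] / 14950 = +0.0006054
∂h/∂y = [(-130)·(-0.07) − (-130)·(-0.17)] / 14950 = -0.0008696
Flow direction (−∇h) has components (-0.0006054 E, +0.0008696 N).
Azimuth = atan2(E, N) = atan2(-0.0006054, +0.0008696) = 325.2° ≈ 325°.

325°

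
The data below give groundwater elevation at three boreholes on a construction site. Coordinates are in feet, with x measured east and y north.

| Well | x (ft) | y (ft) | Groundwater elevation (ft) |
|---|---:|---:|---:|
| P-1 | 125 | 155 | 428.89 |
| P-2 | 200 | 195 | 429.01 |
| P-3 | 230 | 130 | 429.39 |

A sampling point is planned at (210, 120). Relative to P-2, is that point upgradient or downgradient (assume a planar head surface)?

upgradient

Taking P-1 as reference: P-2−P-1 = (75, 40, +0.12); P-3−P-1 = (105, -25, +0.50).
Solve a·Δx + b·Δy = Δh: det = 75·(-25) − 105·40 = -6075.
∂h/∂x = [(+0.12)·(-25) − (+0.50)·40] / -6075 = +0.003786
∂h/∂y = [75·(+0.50) − 105·(+0.12)] / -6075 = -0.004099
Head at (210, 120) = 428.89 + (+0.003786)·(85) + (-0.004099)·(-35) = 429.36 ft.
That is higher than the 429.01 ft at P-2, so the point is upgradient.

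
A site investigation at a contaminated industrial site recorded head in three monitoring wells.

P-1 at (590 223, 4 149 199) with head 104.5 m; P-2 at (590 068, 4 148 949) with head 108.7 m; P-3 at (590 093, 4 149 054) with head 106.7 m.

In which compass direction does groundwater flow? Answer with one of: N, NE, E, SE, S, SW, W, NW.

Taking P-1 as reference: P-2−P-1 = (-155, -250, +4.2); P-3−P-1 = (-130, -145, +2.2).
Solve a·Δx + b·Δy = Δh: det = (-155)·(-145) − (-130)·(-250) = -10025.
∂h/∂x = [(+4.2)·(-145) − (+2.2)·(-250)] / -10025 = +0.005885
∂h/∂y = [(-155)·(+2.2) − (-130)·(+4.2)] / -10025 = -0.02045
Flow = −∇h = (-0.005885 east, +0.02045 north), which points north.

N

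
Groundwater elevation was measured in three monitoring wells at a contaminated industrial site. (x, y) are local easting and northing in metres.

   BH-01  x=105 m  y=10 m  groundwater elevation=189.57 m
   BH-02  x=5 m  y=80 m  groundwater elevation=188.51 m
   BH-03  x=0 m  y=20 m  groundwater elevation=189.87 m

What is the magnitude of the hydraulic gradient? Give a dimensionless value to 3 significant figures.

Differences from BH-01: to BH-02 (Δx, Δy, Δh) = (-100, 70, -1.06); to BH-03 = (-105, 10, +0.30).
Determinant of the coordinate differences = (-100)·10 − (-105)·70 = 6350.
∂h/∂x = [(-1.06)·10 − (+0.30)·70] / 6350 = -0.004976
∂h/∂y = [(-100)·(+0.30) − (-105)·(-1.06)] / 6350 = -0.02225
|∇h| = √(-0.004976² + -0.02225²) = 0.0228

0.0228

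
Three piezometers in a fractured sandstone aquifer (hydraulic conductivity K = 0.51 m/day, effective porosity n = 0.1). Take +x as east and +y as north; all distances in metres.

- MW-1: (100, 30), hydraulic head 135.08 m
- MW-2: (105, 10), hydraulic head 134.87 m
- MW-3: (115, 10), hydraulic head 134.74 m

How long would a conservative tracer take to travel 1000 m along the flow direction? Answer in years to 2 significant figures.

With h = a·x + b·y + c and MW-1 as origin, the differences give:
  5·a + (-20)·b = -0.21
  15·a + (-20)·b = -0.34
Eliminate b (×(-20) and ×(-20), subtract): 200·a = -2.600 → a = ∂h/∂x = -0.01300
Back-substitute: b = ∂h/∂y = +0.007250.
|∇h| = √(-0.01300² + 0.007250²) = 0.01488
Seepage velocity v = K·i/n = 0.51 × 0.01488 / 0.1 = 0.07589 m/day.
t = 1000 / 0.07589 = 1.318e+04 days = 36.1 years.

36 years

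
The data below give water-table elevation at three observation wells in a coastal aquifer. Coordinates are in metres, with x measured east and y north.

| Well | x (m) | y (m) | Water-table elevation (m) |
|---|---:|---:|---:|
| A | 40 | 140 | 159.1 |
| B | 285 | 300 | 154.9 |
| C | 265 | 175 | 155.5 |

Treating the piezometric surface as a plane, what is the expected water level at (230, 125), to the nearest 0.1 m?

156.2 m

Differences from A: to B (Δx, Δy, Δh) = (245, 160, -4.2); to C = (225, 35, -3.6).
Determinant of the coordinate differences = 245·35 − 225·160 = -27425.
∂h/∂x = [(-4.2)·35 − (-3.6)·160] / -27425 = -0.01564
∂h/∂y = [245·(-3.6) − 225·(-4.2)] / -27425 = -0.002297
h(230, 125) = 159.1 + (-0.01564)·(190) + (-0.002297)·(-15) = 159.1 -2.972 +0.034 = 156.162 m.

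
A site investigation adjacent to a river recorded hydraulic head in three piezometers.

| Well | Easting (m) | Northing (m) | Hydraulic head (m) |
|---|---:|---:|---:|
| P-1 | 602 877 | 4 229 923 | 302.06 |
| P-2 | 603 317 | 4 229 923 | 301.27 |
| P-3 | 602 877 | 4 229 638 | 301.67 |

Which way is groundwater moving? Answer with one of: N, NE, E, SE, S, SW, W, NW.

∂h/∂x = (301.27 − 302.06) / (603317 − 602877) = -0.001795
∂h/∂y = (301.67 − 302.06) / (4229638 − 4229923) = +0.001368
Flow = −∇h = (+0.001795 east, -0.001368 north), which points southeast.

SE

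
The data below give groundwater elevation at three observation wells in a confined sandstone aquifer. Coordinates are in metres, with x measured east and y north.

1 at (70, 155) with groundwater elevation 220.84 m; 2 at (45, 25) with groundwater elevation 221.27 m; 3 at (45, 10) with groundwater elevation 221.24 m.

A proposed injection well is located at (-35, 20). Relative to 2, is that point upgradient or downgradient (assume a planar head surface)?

upgradient

With h = a·x + b·y + c and 1 as origin, the differences give:
  (-25)·a + (-130)·b = +0.43
  (-25)·a + (-145)·b = +0.40
Eliminate b (×(-145) and ×(-130), subtract): 375·a = -10.350 → a = ∂h/∂x = -0.02760
Back-substitute: b = ∂h/∂y = +0.002000.
Head at (-35, 20) = 220.84 + (-0.02760)·(-105) + (+0.002000)·(-135) = 223.47 m.
That is higher than the 221.27 m at 2, so the point is upgradient.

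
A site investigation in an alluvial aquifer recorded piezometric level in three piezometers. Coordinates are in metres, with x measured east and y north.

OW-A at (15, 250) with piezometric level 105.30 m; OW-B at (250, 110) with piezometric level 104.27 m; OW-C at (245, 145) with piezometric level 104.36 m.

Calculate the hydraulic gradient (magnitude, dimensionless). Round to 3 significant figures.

0.00377

With h = a·x + b·y + c and OW-A as origin, the differences give:
  235·a + (-140)·b = -1.03
  230·a + (-105)·b = -0.94
Eliminate b (×(-105) and ×(-140), subtract): 7525·a = -23.450 → a = ∂h/∂x = -0.003116
Back-substitute: b = ∂h/∂y = +0.002126.
|∇h| = √(-0.003116² + 0.002126²) = 0.003772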